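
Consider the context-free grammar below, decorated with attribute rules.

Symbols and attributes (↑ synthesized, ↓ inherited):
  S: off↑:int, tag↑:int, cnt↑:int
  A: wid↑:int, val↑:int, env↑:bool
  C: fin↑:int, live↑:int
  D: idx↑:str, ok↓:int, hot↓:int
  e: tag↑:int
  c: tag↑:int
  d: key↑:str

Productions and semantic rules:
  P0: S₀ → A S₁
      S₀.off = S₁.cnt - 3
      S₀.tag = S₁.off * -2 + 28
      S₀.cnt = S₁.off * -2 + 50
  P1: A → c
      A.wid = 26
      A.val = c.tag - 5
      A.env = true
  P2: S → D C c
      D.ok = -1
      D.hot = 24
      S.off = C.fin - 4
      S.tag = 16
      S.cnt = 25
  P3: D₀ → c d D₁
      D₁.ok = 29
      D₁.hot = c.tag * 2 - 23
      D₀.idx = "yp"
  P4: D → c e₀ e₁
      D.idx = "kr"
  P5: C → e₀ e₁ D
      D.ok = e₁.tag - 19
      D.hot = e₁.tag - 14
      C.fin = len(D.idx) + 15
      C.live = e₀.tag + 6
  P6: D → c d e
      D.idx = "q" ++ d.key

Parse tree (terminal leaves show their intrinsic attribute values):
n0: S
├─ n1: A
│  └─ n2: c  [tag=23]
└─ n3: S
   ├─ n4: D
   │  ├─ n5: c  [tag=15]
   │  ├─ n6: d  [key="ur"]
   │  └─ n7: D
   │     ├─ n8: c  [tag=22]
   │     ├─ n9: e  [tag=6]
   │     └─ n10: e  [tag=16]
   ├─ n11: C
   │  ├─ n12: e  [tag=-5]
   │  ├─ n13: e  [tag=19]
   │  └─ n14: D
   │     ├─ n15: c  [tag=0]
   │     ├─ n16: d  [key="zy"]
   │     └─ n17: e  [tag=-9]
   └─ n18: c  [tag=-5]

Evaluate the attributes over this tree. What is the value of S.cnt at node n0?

22

1. n2.tag = 23  [terminal]
2. n1.wid = 26  [26]
3. n1.val = 18  [c.tag - 5]
4. n1.env = true  [true]
5. n4.ok = -1  [-1]
6. n4.hot = 24  [24]
7. n5.tag = 15  [terminal]
8. n6.key = "ur"  [terminal]
9. n7.ok = 29  [29]
10. n7.hot = 7  [c.tag * 2 - 23]
11. n8.tag = 22  [terminal]
12. n9.tag = 6  [terminal]
13. n10.tag = 16  [terminal]
14. n7.idx = "kr"  ["kr"]
15. n4.idx = "yp"  ["yp"]
16. n12.tag = -5  [terminal]
17. n13.tag = 19  [terminal]
18. n14.ok = 0  [e₁.tag - 19]
19. n14.hot = 5  [e₁.tag - 14]
20. n15.tag = 0  [terminal]
21. n16.key = "zy"  [terminal]
22. n17.tag = -9  [terminal]
23. n14.idx = "qzy"  ["q" ++ d.key]
24. n11.fin = 18  [len(D.idx) + 15]
25. n11.live = 1  [e₀.tag + 6]
26. n18.tag = -5  [terminal]
27. n3.off = 14  [C.fin - 4]
28. n3.tag = 16  [16]
29. n3.cnt = 25  [25]
30. n0.off = 22  [S₁.cnt - 3]
31. n0.tag = 0  [S₁.off * -2 + 28]
32. n0.cnt = 22  [S₁.off * -2 + 50]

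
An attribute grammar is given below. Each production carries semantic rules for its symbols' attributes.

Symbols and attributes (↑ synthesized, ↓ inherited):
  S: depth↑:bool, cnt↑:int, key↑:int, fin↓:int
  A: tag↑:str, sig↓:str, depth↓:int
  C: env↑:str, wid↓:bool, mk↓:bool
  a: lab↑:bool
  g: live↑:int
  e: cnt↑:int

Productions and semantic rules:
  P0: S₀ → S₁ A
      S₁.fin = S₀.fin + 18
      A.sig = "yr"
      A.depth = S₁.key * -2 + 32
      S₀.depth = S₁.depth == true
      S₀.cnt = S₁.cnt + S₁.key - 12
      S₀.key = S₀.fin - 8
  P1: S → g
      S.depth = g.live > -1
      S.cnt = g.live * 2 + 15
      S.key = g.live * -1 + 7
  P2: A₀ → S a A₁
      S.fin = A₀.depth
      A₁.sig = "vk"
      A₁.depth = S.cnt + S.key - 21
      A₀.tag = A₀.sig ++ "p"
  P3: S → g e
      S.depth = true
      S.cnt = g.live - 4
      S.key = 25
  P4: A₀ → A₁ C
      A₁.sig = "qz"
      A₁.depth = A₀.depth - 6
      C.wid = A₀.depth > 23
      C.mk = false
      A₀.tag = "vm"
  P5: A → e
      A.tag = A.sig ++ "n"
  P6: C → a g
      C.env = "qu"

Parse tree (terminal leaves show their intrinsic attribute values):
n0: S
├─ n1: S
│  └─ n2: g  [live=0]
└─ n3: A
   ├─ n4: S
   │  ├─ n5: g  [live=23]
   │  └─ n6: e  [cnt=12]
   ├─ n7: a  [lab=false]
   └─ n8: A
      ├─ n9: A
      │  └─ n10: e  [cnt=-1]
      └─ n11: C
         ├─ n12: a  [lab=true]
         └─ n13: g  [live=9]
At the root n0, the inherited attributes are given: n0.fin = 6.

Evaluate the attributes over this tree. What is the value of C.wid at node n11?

1. n0.fin = 6  [given at root]
2. n1.fin = 24  [S₀.fin + 18]
3. n2.live = 0  [terminal]
4. n1.depth = true  [g.live > -1]
5. n1.cnt = 15  [g.live * 2 + 15]
6. n1.key = 7  [g.live * -1 + 7]
7. n3.sig = "yr"  ["yr"]
8. n3.depth = 18  [S₁.key * -2 + 32]
9. n4.fin = 18  [A₀.depth]
10. n5.live = 23  [terminal]
11. n6.cnt = 12  [terminal]
12. n4.depth = true  [true]
13. n4.cnt = 19  [g.live - 4]
14. n4.key = 25  [25]
15. n7.lab = false  [terminal]
16. n8.sig = "vk"  ["vk"]
17. n8.depth = 23  [S.cnt + S.key - 21]
18. n9.sig = "qz"  ["qz"]
19. n9.depth = 17  [A₀.depth - 6]
20. n10.cnt = -1  [terminal]
21. n9.tag = "qzn"  [A.sig ++ "n"]
22. n11.wid = false  [A₀.depth > 23]
23. n11.mk = false  [false]
24. n12.lab = true  [terminal]
25. n13.live = 9  [terminal]
26. n11.env = "qu"  ["qu"]
27. n8.tag = "vm"  ["vm"]
28. n3.tag = "yrp"  [A₀.sig ++ "p"]
29. n0.depth = true  [S₁.depth == true]
30. n0.cnt = 10  [S₁.cnt + S₁.key - 12]
31. n0.key = -2  [S₀.fin - 8]

false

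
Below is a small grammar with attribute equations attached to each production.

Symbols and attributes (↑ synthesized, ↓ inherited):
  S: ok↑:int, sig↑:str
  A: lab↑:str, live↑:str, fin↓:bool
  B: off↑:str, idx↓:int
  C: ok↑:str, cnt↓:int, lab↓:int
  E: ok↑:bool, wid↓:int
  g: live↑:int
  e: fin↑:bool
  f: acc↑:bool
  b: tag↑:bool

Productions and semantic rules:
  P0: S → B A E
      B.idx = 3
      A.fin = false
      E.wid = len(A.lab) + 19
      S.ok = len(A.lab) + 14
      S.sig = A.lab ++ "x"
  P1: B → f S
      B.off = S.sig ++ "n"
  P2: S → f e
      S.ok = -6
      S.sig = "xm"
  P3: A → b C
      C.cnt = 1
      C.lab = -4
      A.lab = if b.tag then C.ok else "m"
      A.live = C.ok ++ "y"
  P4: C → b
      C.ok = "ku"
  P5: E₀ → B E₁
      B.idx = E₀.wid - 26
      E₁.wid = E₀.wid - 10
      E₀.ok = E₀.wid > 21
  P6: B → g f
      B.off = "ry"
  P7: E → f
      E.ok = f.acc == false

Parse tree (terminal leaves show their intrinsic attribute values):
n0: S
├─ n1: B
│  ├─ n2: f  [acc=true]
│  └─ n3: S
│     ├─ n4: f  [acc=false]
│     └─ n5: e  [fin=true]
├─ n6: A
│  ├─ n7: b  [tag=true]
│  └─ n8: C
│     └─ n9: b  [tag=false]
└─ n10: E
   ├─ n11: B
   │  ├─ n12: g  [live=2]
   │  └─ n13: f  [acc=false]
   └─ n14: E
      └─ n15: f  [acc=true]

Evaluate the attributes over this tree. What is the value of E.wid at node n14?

11

1. n1.idx = 3  [3]
2. n2.acc = true  [terminal]
3. n4.acc = false  [terminal]
4. n5.fin = true  [terminal]
5. n3.ok = -6  [-6]
6. n3.sig = "xm"  ["xm"]
7. n1.off = "xmn"  [S.sig ++ "n"]
8. n6.fin = false  [false]
9. n7.tag = true  [terminal]
10. n8.cnt = 1  [1]
11. n8.lab = -4  [-4]
12. n9.tag = false  [terminal]
13. n8.ok = "ku"  ["ku"]
14. n6.lab = "ku"  [if b.tag then C.ok else "m"]
15. n6.live = "kuy"  [C.ok ++ "y"]
16. n10.wid = 21  [len(A.lab) + 19]
17. n11.idx = -5  [E₀.wid - 26]
18. n12.live = 2  [terminal]
19. n13.acc = false  [terminal]
20. n11.off = "ry"  ["ry"]
21. n14.wid = 11  [E₀.wid - 10]
22. n15.acc = true  [terminal]
23. n14.ok = false  [f.acc == false]
24. n10.ok = false  [E₀.wid > 21]
25. n0.ok = 16  [len(A.lab) + 14]
26. n0.sig = "kux"  [A.lab ++ "x"]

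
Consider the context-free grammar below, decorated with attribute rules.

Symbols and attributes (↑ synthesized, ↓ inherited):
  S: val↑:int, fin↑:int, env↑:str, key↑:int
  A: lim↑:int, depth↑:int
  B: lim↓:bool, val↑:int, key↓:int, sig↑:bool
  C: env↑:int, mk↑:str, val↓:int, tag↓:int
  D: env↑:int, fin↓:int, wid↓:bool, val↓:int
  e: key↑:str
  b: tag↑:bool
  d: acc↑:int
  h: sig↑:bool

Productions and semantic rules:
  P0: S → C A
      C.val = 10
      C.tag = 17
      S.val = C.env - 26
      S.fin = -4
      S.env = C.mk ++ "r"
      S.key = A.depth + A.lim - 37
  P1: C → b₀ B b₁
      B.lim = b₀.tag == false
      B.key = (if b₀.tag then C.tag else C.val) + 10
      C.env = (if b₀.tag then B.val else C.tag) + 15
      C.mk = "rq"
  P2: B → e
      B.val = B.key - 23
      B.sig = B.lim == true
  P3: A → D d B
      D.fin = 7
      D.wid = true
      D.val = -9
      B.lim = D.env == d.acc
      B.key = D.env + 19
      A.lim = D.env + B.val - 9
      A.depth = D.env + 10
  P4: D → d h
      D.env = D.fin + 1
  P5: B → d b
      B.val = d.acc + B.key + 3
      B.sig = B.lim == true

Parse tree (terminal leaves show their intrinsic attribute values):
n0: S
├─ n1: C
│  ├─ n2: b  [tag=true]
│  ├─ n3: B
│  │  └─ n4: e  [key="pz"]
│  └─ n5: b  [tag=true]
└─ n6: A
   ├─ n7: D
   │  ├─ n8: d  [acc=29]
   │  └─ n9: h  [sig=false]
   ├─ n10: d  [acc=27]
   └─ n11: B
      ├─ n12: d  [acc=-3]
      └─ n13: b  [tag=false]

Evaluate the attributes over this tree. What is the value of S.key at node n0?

1. n1.val = 10  [10]
2. n1.tag = 17  [17]
3. n2.tag = true  [terminal]
4. n3.lim = false  [b₀.tag == false]
5. n3.key = 27  [(if b₀.tag then C.tag else C.val) + 10]
6. n4.key = "pz"  [terminal]
7. n3.val = 4  [B.key - 23]
8. n3.sig = false  [B.lim == true]
9. n5.tag = true  [terminal]
10. n1.env = 19  [(if b₀.tag then B.val else C.tag) + 15]
11. n1.mk = "rq"  ["rq"]
12. n7.fin = 7  [7]
13. n7.wid = true  [true]
14. n7.val = -9  [-9]
15. n8.acc = 29  [terminal]
16. n9.sig = false  [terminal]
17. n7.env = 8  [D.fin + 1]
18. n10.acc = 27  [terminal]
19. n11.lim = false  [D.env == d.acc]
20. n11.key = 27  [D.env + 19]
21. n12.acc = -3  [terminal]
22. n13.tag = false  [terminal]
23. n11.val = 27  [d.acc + B.key + 3]
24. n11.sig = false  [B.lim == true]
25. n6.lim = 26  [D.env + B.val - 9]
26. n6.depth = 18  [D.env + 10]
27. n0.val = -7  [C.env - 26]
28. n0.fin = -4  [-4]
29. n0.env = "rqr"  [C.mk ++ "r"]
30. n0.key = 7  [A.depth + A.lim - 37]

7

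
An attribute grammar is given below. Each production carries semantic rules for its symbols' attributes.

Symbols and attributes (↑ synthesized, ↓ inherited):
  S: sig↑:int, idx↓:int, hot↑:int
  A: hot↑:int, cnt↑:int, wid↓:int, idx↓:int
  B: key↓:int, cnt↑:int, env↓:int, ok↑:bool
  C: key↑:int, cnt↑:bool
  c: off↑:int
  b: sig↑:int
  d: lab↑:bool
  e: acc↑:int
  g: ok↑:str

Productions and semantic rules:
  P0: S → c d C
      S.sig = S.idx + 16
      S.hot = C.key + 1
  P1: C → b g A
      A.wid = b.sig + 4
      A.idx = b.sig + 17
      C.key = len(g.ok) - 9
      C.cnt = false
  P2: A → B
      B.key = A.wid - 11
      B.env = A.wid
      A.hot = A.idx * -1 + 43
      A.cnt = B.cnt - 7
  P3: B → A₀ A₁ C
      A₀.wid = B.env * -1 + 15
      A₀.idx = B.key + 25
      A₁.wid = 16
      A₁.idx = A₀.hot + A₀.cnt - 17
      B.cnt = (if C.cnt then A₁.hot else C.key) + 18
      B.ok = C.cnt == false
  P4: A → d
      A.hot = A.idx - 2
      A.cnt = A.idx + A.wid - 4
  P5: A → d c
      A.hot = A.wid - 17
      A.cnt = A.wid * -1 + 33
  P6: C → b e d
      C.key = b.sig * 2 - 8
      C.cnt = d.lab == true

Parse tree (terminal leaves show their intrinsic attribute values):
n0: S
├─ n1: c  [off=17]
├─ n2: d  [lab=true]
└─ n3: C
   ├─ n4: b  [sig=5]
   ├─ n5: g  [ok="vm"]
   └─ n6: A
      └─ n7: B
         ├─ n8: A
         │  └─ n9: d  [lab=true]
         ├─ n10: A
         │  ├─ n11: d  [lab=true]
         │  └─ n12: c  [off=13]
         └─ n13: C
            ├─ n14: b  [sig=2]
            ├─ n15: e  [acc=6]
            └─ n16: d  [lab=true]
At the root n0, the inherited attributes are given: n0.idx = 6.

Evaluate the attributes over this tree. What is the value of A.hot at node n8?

21

1. n0.idx = 6  [given at root]
2. n1.off = 17  [terminal]
3. n2.lab = true  [terminal]
4. n4.sig = 5  [terminal]
5. n5.ok = "vm"  [terminal]
6. n6.wid = 9  [b.sig + 4]
7. n6.idx = 22  [b.sig + 17]
8. n7.key = -2  [A.wid - 11]
9. n7.env = 9  [A.wid]
10. n8.wid = 6  [B.env * -1 + 15]
11. n8.idx = 23  [B.key + 25]
12. n9.lab = true  [terminal]
13. n8.hot = 21  [A.idx - 2]
14. n8.cnt = 25  [A.idx + A.wid - 4]
15. n10.wid = 16  [16]
16. n10.idx = 29  [A₀.hot + A₀.cnt - 17]
17. n11.lab = true  [terminal]
18. n12.off = 13  [terminal]
19. n10.hot = -1  [A.wid - 17]
20. n10.cnt = 17  [A.wid * -1 + 33]
21. n14.sig = 2  [terminal]
22. n15.acc = 6  [terminal]
23. n16.lab = true  [terminal]
24. n13.key = -4  [b.sig * 2 - 8]
25. n13.cnt = true  [d.lab == true]
26. n7.cnt = 17  [(if C.cnt then A₁.hot else C.key) + 18]
27. n7.ok = false  [C.cnt == false]
28. n6.hot = 21  [A.idx * -1 + 43]
29. n6.cnt = 10  [B.cnt - 7]
30. n3.key = -7  [len(g.ok) - 9]
31. n3.cnt = false  [false]
32. n0.sig = 22  [S.idx + 16]
33. n0.hot = -6  [C.key + 1]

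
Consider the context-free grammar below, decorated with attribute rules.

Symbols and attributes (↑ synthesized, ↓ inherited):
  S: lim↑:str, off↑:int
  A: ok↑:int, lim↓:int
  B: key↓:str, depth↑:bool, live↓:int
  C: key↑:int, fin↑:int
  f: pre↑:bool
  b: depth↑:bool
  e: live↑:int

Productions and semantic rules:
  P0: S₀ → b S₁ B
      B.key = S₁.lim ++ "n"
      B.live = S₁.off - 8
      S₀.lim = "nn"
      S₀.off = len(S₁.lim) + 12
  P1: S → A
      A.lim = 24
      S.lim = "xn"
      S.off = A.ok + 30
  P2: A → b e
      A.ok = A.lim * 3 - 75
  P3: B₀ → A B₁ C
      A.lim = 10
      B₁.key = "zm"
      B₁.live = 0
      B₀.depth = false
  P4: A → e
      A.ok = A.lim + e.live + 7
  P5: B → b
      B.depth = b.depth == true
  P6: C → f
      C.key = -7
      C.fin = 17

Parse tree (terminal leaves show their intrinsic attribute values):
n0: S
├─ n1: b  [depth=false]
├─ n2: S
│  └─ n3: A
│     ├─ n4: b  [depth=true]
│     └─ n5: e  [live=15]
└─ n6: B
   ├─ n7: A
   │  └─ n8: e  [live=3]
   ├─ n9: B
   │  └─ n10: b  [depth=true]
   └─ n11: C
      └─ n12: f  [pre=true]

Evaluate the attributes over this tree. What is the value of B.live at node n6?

1. n1.depth = false  [terminal]
2. n3.lim = 24  [24]
3. n4.depth = true  [terminal]
4. n5.live = 15  [terminal]
5. n3.ok = -3  [A.lim * 3 - 75]
6. n2.lim = "xn"  ["xn"]
7. n2.off = 27  [A.ok + 30]
8. n6.key = "xnn"  [S₁.lim ++ "n"]
9. n6.live = 19  [S₁.off - 8]
10. n7.lim = 10  [10]
11. n8.live = 3  [terminal]
12. n7.ok = 20  [A.lim + e.live + 7]
13. n9.key = "zm"  ["zm"]
14. n9.live = 0  [0]
15. n10.depth = true  [terminal]
16. n9.depth = true  [b.depth == true]
17. n12.pre = true  [terminal]
18. n11.key = -7  [-7]
19. n11.fin = 17  [17]
20. n6.depth = false  [false]
21. n0.lim = "nn"  ["nn"]
22. n0.off = 14  [len(S₁.lim) + 12]

19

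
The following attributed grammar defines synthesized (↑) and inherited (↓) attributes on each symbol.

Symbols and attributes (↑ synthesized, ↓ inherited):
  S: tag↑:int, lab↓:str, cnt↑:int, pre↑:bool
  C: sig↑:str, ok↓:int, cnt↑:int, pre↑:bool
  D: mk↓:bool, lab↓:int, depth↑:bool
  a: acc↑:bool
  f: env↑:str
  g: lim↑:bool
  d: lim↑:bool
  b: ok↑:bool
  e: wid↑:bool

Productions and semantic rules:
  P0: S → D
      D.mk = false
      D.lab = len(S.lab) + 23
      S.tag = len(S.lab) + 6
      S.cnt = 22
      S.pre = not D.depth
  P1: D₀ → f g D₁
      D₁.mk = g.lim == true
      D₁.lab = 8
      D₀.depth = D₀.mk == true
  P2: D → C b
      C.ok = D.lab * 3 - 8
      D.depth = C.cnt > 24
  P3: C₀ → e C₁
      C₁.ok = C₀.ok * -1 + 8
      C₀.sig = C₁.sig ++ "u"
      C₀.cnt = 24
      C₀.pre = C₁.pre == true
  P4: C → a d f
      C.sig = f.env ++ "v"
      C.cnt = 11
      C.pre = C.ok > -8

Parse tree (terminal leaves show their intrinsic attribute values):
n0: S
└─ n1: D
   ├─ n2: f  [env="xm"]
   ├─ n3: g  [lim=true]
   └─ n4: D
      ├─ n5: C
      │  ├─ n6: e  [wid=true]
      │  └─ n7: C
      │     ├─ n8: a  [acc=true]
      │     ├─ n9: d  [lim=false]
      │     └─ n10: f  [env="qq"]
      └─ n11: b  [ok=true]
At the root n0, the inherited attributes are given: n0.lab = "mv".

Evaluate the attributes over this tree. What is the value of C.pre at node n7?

false

1. n0.lab = "mv"  [given at root]
2. n1.mk = false  [false]
3. n1.lab = 25  [len(S.lab) + 23]
4. n2.env = "xm"  [terminal]
5. n3.lim = true  [terminal]
6. n4.mk = true  [g.lim == true]
7. n4.lab = 8  [8]
8. n5.ok = 16  [D.lab * 3 - 8]
9. n6.wid = true  [terminal]
10. n7.ok = -8  [C₀.ok * -1 + 8]
11. n8.acc = true  [terminal]
12. n9.lim = false  [terminal]
13. n10.env = "qq"  [terminal]
14. n7.sig = "qqv"  [f.env ++ "v"]
15. n7.cnt = 11  [11]
16. n7.pre = false  [C.ok > -8]
17. n5.sig = "qqvu"  [C₁.sig ++ "u"]
18. n5.cnt = 24  [24]
19. n5.pre = false  [C₁.pre == true]
20. n11.ok = true  [terminal]
21. n4.depth = false  [C.cnt > 24]
22. n1.depth = false  [D₀.mk == true]
23. n0.tag = 8  [len(S.lab) + 6]
24. n0.cnt = 22  [22]
25. n0.pre = true  [not D.depth]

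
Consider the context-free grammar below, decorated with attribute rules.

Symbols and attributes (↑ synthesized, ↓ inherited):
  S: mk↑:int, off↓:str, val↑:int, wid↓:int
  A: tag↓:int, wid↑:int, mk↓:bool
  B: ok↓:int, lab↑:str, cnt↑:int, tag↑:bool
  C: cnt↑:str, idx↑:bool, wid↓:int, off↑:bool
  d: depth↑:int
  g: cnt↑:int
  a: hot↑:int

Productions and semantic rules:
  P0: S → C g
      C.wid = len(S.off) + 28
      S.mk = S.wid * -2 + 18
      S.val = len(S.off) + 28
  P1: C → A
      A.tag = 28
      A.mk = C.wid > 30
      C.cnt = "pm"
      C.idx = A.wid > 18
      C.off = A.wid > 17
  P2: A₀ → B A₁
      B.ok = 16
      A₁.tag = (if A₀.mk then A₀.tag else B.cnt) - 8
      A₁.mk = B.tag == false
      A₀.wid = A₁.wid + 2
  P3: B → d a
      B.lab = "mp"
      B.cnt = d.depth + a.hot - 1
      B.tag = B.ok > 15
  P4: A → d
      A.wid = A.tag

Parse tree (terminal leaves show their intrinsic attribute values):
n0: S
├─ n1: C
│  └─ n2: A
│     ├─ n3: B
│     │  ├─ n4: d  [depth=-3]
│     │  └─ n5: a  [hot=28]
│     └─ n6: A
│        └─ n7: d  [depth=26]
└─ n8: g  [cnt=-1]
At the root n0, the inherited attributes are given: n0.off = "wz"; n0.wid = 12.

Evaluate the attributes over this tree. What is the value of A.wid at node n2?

1. n0.off = "wz"  [given at root]
2. n0.wid = 12  [given at root]
3. n1.wid = 30  [len(S.off) + 28]
4. n2.tag = 28  [28]
5. n2.mk = false  [C.wid > 30]
6. n3.ok = 16  [16]
7. n4.depth = -3  [terminal]
8. n5.hot = 28  [terminal]
9. n3.lab = "mp"  ["mp"]
10. n3.cnt = 24  [d.depth + a.hot - 1]
11. n3.tag = true  [B.ok > 15]
12. n6.tag = 16  [(if A₀.mk then A₀.tag else B.cnt) - 8]
13. n6.mk = false  [B.tag == false]
14. n7.depth = 26  [terminal]
15. n6.wid = 16  [A.tag]
16. n2.wid = 18  [A₁.wid + 2]
17. n1.cnt = "pm"  ["pm"]
18. n1.idx = false  [A.wid > 18]
19. n1.off = true  [A.wid > 17]
20. n8.cnt = -1  [terminal]
21. n0.mk = -6  [S.wid * -2 + 18]
22. n0.val = 30  [len(S.off) + 28]

18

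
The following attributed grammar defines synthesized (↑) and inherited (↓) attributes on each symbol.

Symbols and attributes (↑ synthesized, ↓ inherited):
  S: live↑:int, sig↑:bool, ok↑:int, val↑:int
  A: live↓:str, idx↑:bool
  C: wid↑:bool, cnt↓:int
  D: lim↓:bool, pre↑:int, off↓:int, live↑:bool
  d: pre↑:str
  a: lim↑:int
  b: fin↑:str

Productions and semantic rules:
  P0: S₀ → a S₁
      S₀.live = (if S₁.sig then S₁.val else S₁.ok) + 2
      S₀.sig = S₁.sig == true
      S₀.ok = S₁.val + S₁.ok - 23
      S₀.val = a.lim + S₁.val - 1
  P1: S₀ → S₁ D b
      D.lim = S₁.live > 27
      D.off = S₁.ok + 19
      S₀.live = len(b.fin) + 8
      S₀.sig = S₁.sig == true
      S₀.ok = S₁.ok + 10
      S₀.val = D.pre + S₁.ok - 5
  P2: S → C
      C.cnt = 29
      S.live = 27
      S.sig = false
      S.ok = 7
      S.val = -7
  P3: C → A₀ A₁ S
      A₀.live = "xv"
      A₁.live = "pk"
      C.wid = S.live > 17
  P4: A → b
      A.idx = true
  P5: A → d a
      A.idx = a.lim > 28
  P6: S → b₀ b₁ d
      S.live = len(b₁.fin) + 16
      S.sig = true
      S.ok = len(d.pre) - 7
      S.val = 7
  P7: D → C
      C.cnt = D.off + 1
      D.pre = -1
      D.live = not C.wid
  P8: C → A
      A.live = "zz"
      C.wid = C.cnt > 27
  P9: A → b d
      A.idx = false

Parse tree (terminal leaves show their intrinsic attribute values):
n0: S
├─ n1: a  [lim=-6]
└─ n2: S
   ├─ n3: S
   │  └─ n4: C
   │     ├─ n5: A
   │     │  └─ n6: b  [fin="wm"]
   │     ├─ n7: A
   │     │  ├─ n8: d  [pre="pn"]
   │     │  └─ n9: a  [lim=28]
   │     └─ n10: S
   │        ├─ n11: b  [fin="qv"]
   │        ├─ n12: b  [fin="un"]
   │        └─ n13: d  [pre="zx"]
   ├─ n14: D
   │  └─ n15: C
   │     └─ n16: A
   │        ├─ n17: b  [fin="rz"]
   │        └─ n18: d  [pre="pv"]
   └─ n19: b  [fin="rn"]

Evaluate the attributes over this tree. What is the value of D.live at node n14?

true

1. n1.lim = -6  [terminal]
2. n4.cnt = 29  [29]
3. n5.live = "xv"  ["xv"]
4. n6.fin = "wm"  [terminal]
5. n5.idx = true  [true]
6. n7.live = "pk"  ["pk"]
7. n8.pre = "pn"  [terminal]
8. n9.lim = 28  [terminal]
9. n7.idx = false  [a.lim > 28]
10. n11.fin = "qv"  [terminal]
11. n12.fin = "un"  [terminal]
12. n13.pre = "zx"  [terminal]
13. n10.live = 18  [len(b₁.fin) + 16]
14. n10.sig = true  [true]
15. n10.ok = -5  [len(d.pre) - 7]
16. n10.val = 7  [7]
17. n4.wid = true  [S.live > 17]
18. n3.live = 27  [27]
19. n3.sig = false  [false]
20. n3.ok = 7  [7]
21. n3.val = -7  [-7]
22. n14.lim = false  [S₁.live > 27]
23. n14.off = 26  [S₁.ok + 19]
24. n15.cnt = 27  [D.off + 1]
25. n16.live = "zz"  ["zz"]
26. n17.fin = "rz"  [terminal]
27. n18.pre = "pv"  [terminal]
28. n16.idx = false  [false]
29. n15.wid = false  [C.cnt > 27]
30. n14.pre = -1  [-1]
31. n14.live = true  [not C.wid]
32. n19.fin = "rn"  [terminal]
33. n2.live = 10  [len(b.fin) + 8]
34. n2.sig = false  [S₁.sig == true]
35. n2.ok = 17  [S₁.ok + 10]
36. n2.val = 1  [D.pre + S₁.ok - 5]
37. n0.live = 19  [(if S₁.sig then S₁.val else S₁.ok) + 2]
38. n0.sig = false  [S₁.sig == true]
39. n0.ok = -5  [S₁.val + S₁.ok - 23]
40. n0.val = -6  [a.lim + S₁.val - 1]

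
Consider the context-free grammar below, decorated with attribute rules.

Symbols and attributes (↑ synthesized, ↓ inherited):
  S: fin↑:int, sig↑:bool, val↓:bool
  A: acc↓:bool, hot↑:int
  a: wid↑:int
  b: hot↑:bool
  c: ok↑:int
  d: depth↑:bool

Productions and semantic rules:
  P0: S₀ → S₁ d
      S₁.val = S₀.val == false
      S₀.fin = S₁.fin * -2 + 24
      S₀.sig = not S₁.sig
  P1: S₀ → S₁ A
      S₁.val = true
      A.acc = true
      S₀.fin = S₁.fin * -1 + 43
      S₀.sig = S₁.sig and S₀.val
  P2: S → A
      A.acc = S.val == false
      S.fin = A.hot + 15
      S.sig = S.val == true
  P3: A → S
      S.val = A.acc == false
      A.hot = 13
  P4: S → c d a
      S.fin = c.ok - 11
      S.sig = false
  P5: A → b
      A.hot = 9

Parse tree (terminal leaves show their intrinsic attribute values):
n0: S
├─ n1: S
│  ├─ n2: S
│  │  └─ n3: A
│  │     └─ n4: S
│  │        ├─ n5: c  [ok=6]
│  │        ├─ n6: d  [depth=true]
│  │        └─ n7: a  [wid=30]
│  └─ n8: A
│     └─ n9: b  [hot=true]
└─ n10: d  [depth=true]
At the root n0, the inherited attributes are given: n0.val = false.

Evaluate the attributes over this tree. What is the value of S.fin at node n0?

1. n0.val = false  [given at root]
2. n1.val = true  [S₀.val == false]
3. n2.val = true  [true]
4. n3.acc = false  [S.val == false]
5. n4.val = true  [A.acc == false]
6. n5.ok = 6  [terminal]
7. n6.depth = true  [terminal]
8. n7.wid = 30  [terminal]
9. n4.fin = -5  [c.ok - 11]
10. n4.sig = false  [false]
11. n3.hot = 13  [13]
12. n2.fin = 28  [A.hot + 15]
13. n2.sig = true  [S.val == true]
14. n8.acc = true  [true]
15. n9.hot = true  [terminal]
16. n8.hot = 9  [9]
17. n1.fin = 15  [S₁.fin * -1 + 43]
18. n1.sig = true  [S₁.sig and S₀.val]
19. n10.depth = true  [terminal]
20. n0.fin = -6  [S₁.fin * -2 + 24]
21. n0.sig = false  [not S₁.sig]

-6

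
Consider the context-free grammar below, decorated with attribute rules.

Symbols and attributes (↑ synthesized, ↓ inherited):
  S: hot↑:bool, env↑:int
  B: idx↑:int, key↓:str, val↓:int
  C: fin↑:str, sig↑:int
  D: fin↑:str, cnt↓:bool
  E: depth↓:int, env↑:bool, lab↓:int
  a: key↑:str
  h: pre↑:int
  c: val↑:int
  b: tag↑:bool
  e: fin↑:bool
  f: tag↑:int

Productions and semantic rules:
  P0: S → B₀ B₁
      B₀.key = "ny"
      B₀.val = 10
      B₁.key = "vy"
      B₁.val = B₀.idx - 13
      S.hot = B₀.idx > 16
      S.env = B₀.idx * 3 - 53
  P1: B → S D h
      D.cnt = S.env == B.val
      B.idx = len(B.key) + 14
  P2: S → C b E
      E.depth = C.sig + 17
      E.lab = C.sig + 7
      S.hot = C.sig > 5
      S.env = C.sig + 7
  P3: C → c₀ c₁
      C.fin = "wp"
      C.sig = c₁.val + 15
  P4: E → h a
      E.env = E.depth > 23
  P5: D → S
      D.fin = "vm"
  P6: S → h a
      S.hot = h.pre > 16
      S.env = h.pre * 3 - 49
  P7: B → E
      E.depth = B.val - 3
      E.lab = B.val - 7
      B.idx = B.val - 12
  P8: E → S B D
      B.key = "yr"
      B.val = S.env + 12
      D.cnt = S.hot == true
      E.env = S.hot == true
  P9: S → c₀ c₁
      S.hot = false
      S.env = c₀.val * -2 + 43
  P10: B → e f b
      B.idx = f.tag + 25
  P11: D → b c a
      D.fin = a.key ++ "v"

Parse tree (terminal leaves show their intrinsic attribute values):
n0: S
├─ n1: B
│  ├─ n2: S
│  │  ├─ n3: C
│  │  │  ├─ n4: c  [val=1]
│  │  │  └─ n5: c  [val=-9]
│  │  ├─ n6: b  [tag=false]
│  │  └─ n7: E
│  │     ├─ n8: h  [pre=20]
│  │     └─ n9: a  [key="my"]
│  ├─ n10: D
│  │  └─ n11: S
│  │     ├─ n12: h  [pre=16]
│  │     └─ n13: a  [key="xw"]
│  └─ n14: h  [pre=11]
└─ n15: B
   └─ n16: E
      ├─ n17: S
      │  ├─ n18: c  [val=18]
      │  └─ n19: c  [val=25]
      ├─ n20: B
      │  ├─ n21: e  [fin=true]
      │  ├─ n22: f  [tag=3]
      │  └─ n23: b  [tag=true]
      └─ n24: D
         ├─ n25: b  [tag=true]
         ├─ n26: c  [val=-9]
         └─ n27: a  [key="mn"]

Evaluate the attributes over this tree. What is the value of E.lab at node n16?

-4

1. n1.key = "ny"  ["ny"]
2. n1.val = 10  [10]
3. n4.val = 1  [terminal]
4. n5.val = -9  [terminal]
5. n3.fin = "wp"  ["wp"]
6. n3.sig = 6  [c₁.val + 15]
7. n6.tag = false  [terminal]
8. n7.depth = 23  [C.sig + 17]
9. n7.lab = 13  [C.sig + 7]
10. n8.pre = 20  [terminal]
11. n9.key = "my"  [terminal]
12. n7.env = false  [E.depth > 23]
13. n2.hot = true  [C.sig > 5]
14. n2.env = 13  [C.sig + 7]
15. n10.cnt = false  [S.env == B.val]
16. n12.pre = 16  [terminal]
17. n13.key = "xw"  [terminal]
18. n11.hot = false  [h.pre > 16]
19. n11.env = -1  [h.pre * 3 - 49]
20. n10.fin = "vm"  ["vm"]
21. n14.pre = 11  [terminal]
22. n1.idx = 16  [len(B.key) + 14]
23. n15.key = "vy"  ["vy"]
24. n15.val = 3  [B₀.idx - 13]
25. n16.depth = 0  [B.val - 3]
26. n16.lab = -4  [B.val - 7]
27. n18.val = 18  [terminal]
28. n19.val = 25  [terminal]
29. n17.hot = false  [false]
30. n17.env = 7  [c₀.val * -2 + 43]
31. n20.key = "yr"  ["yr"]
32. n20.val = 19  [S.env + 12]
33. n21.fin = true  [terminal]
34. n22.tag = 3  [terminal]
35. n23.tag = true  [terminal]
36. n20.idx = 28  [f.tag + 25]
37. n24.cnt = false  [S.hot == true]
38. n25.tag = true  [terminal]
39. n26.val = -9  [terminal]
40. n27.key = "mn"  [terminal]
41. n24.fin = "mnv"  [a.key ++ "v"]
42. n16.env = false  [S.hot == true]
43. n15.idx = -9  [B.val - 12]
44. n0.hot = false  [B₀.idx > 16]
45. n0.env = -5  [B₀.idx * 3 - 53]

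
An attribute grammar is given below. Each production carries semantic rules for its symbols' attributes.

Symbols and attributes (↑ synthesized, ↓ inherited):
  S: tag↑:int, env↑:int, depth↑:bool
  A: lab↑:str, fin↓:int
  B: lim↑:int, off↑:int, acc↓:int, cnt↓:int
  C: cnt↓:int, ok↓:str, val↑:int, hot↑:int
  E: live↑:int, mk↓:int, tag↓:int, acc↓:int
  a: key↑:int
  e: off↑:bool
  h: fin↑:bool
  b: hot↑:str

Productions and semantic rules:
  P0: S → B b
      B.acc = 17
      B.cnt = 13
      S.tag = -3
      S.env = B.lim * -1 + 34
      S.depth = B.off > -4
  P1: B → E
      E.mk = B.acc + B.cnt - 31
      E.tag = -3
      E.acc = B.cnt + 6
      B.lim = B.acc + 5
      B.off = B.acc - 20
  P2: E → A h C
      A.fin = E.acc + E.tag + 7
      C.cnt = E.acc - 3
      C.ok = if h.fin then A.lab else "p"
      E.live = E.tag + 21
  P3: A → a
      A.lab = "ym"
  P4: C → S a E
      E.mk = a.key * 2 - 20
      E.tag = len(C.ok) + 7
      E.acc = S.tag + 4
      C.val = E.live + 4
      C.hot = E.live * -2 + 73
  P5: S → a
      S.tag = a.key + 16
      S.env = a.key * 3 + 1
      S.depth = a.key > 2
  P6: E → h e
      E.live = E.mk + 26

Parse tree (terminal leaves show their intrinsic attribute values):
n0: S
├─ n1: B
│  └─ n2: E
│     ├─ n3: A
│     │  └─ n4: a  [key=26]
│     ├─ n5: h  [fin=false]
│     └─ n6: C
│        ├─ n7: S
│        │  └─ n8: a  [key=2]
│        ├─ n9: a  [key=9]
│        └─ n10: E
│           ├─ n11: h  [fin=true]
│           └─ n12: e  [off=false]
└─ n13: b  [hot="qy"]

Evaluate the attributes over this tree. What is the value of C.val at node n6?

28

1. n1.acc = 17  [17]
2. n1.cnt = 13  [13]
3. n2.mk = -1  [B.acc + B.cnt - 31]
4. n2.tag = -3  [-3]
5. n2.acc = 19  [B.cnt + 6]
6. n3.fin = 23  [E.acc + E.tag + 7]
7. n4.key = 26  [terminal]
8. n3.lab = "ym"  ["ym"]
9. n5.fin = false  [terminal]
10. n6.cnt = 16  [E.acc - 3]
11. n6.ok = "p"  [if h.fin then A.lab else "p"]
12. n8.key = 2  [terminal]
13. n7.tag = 18  [a.key + 16]
14. n7.env = 7  [a.key * 3 + 1]
15. n7.depth = false  [a.key > 2]
16. n9.key = 9  [terminal]
17. n10.mk = -2  [a.key * 2 - 20]
18. n10.tag = 8  [len(C.ok) + 7]
19. n10.acc = 22  [S.tag + 4]
20. n11.fin = true  [terminal]
21. n12.off = false  [terminal]
22. n10.live = 24  [E.mk + 26]
23. n6.val = 28  [E.live + 4]
24. n6.hot = 25  [E.live * -2 + 73]
25. n2.live = 18  [E.tag + 21]
26. n1.lim = 22  [B.acc + 5]
27. n1.off = -3  [B.acc - 20]
28. n13.hot = "qy"  [terminal]
29. n0.tag = -3  [-3]
30. n0.env = 12  [B.lim * -1 + 34]
31. n0.depth = true  [B.off > -4]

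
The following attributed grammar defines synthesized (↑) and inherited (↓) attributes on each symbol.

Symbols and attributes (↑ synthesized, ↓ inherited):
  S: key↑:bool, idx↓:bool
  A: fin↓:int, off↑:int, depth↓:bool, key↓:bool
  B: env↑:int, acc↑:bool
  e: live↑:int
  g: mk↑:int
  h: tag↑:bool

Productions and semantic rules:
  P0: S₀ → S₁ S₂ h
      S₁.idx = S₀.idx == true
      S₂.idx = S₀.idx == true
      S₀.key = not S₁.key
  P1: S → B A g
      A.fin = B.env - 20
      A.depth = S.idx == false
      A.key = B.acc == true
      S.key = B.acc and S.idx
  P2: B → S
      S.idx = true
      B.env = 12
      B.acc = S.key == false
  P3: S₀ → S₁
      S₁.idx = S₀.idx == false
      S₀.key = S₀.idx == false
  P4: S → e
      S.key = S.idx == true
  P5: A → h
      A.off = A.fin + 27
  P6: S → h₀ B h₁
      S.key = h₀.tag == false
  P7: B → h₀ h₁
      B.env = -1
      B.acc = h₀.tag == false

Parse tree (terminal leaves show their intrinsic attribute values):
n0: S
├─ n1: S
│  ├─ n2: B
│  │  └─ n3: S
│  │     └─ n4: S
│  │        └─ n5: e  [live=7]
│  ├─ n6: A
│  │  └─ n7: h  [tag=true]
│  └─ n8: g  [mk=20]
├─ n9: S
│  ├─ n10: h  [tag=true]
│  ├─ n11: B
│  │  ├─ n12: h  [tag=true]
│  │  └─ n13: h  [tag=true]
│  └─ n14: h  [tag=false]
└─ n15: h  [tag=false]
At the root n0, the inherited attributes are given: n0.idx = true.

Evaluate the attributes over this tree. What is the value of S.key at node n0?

1. n0.idx = true  [given at root]
2. n1.idx = true  [S₀.idx == true]
3. n3.idx = true  [true]
4. n4.idx = false  [S₀.idx == false]
5. n5.live = 7  [terminal]
6. n4.key = false  [S.idx == true]
7. n3.key = false  [S₀.idx == false]
8. n2.env = 12  [12]
9. n2.acc = true  [S.key == false]
10. n6.fin = -8  [B.env - 20]
11. n6.depth = false  [S.idx == false]
12. n6.key = true  [B.acc == true]
13. n7.tag = true  [terminal]
14. n6.off = 19  [A.fin + 27]
15. n8.mk = 20  [terminal]
16. n1.key = true  [B.acc and S.idx]
17. n9.idx = true  [S₀.idx == true]
18. n10.tag = true  [terminal]
19. n12.tag = true  [terminal]
20. n13.tag = true  [terminal]
21. n11.env = -1  [-1]
22. n11.acc = false  [h₀.tag == false]
23. n14.tag = false  [terminal]
24. n9.key = false  [h₀.tag == false]
25. n15.tag = false  [terminal]
26. n0.key = false  [not S₁.key]

false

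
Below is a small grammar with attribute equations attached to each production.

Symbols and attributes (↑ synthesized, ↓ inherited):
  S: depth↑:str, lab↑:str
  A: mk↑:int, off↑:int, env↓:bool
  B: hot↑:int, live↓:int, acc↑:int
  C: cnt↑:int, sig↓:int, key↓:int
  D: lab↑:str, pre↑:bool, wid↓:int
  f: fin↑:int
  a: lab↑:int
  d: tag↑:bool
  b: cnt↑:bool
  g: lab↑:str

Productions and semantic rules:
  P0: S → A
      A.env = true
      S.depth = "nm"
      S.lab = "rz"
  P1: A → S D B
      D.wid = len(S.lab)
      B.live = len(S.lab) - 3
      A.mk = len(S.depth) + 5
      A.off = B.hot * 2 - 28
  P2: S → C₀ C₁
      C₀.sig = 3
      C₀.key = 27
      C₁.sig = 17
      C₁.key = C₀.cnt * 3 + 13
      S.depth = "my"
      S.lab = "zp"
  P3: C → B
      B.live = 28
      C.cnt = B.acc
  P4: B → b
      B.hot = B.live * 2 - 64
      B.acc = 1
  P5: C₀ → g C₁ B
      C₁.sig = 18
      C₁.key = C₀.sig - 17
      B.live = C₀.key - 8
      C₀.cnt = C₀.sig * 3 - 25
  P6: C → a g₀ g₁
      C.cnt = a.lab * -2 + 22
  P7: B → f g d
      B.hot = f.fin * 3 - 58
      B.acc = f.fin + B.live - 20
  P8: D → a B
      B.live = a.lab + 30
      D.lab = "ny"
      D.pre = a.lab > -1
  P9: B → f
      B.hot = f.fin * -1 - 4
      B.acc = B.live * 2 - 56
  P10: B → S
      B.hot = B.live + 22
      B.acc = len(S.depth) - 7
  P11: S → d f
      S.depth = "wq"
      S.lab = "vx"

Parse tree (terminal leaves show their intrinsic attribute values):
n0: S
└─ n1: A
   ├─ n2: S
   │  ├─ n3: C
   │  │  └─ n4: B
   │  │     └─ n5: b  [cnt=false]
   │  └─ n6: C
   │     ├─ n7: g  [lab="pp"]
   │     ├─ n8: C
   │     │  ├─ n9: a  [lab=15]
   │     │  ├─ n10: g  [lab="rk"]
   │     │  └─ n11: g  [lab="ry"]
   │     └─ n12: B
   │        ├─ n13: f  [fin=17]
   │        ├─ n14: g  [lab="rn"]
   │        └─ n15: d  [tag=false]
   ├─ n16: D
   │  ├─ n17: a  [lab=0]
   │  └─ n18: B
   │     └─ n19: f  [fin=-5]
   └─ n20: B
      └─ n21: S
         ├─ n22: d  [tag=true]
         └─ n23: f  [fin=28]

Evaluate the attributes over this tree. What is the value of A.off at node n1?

14

1. n1.env = true  [true]
2. n3.sig = 3  [3]
3. n3.key = 27  [27]
4. n4.live = 28  [28]
5. n5.cnt = false  [terminal]
6. n4.hot = -8  [B.live * 2 - 64]
7. n4.acc = 1  [1]
8. n3.cnt = 1  [B.acc]
9. n6.sig = 17  [17]
10. n6.key = 16  [C₀.cnt * 3 + 13]
11. n7.lab = "pp"  [terminal]
12. n8.sig = 18  [18]
13. n8.key = 0  [C₀.sig - 17]
14. n9.lab = 15  [terminal]
15. n10.lab = "rk"  [terminal]
16. n11.lab = "ry"  [terminal]
17. n8.cnt = -8  [a.lab * -2 + 22]
18. n12.live = 8  [C₀.key - 8]
19. n13.fin = 17  [terminal]
20. n14.lab = "rn"  [terminal]
21. n15.tag = false  [terminal]
22. n12.hot = -7  [f.fin * 3 - 58]
23. n12.acc = 5  [f.fin + B.live - 20]
24. n6.cnt = 26  [C₀.sig * 3 - 25]
25. n2.depth = "my"  ["my"]
26. n2.lab = "zp"  ["zp"]
27. n16.wid = 2  [len(S.lab)]
28. n17.lab = 0  [terminal]
29. n18.live = 30  [a.lab + 30]
30. n19.fin = -5  [terminal]
31. n18.hot = 1  [f.fin * -1 - 4]
32. n18.acc = 4  [B.live * 2 - 56]
33. n16.lab = "ny"  ["ny"]
34. n16.pre = true  [a.lab > -1]
35. n20.live = -1  [len(S.lab) - 3]
36. n22.tag = true  [terminal]
37. n23.fin = 28  [terminal]
38. n21.depth = "wq"  ["wq"]
39. n21.lab = "vx"  ["vx"]
40. n20.hot = 21  [B.live + 22]
41. n20.acc = -5  [len(S.depth) - 7]
42. n1.mk = 7  [len(S.depth) + 5]
43. n1.off = 14  [B.hot * 2 - 28]
44. n0.depth = "nm"  ["nm"]
45. n0.lab = "rz"  ["rz"]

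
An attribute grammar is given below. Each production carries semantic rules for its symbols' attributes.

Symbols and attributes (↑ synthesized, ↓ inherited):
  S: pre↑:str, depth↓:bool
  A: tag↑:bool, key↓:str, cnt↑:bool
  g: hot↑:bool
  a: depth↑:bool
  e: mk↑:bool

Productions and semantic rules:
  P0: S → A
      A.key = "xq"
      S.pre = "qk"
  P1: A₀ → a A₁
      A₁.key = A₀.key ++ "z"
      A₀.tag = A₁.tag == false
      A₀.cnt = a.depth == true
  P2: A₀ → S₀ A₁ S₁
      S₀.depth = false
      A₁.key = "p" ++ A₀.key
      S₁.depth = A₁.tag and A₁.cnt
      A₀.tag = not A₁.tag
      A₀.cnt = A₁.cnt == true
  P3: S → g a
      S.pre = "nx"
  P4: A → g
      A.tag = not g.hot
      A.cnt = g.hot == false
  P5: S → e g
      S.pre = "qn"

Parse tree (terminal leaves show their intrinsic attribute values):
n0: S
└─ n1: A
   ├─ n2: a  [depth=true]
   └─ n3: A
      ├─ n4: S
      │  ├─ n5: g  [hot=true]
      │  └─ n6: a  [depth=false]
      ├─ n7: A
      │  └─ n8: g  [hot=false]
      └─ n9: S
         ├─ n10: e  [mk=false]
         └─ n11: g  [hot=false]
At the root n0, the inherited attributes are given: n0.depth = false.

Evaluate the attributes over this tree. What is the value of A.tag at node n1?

true

1. n0.depth = false  [given at root]
2. n1.key = "xq"  ["xq"]
3. n2.depth = true  [terminal]
4. n3.key = "xqz"  [A₀.key ++ "z"]
5. n4.depth = false  [false]
6. n5.hot = true  [terminal]
7. n6.depth = false  [terminal]
8. n4.pre = "nx"  ["nx"]
9. n7.key = "pxqz"  ["p" ++ A₀.key]
10. n8.hot = false  [terminal]
11. n7.tag = true  [not g.hot]
12. n7.cnt = true  [g.hot == false]
13. n9.depth = true  [A₁.tag and A₁.cnt]
14. n10.mk = false  [terminal]
15. n11.hot = false  [terminal]
16. n9.pre = "qn"  ["qn"]
17. n3.tag = false  [not A₁.tag]
18. n3.cnt = true  [A₁.cnt == true]
19. n1.tag = true  [A₁.tag == false]
20. n1.cnt = true  [a.depth == true]
21. n0.pre = "qk"  ["qk"]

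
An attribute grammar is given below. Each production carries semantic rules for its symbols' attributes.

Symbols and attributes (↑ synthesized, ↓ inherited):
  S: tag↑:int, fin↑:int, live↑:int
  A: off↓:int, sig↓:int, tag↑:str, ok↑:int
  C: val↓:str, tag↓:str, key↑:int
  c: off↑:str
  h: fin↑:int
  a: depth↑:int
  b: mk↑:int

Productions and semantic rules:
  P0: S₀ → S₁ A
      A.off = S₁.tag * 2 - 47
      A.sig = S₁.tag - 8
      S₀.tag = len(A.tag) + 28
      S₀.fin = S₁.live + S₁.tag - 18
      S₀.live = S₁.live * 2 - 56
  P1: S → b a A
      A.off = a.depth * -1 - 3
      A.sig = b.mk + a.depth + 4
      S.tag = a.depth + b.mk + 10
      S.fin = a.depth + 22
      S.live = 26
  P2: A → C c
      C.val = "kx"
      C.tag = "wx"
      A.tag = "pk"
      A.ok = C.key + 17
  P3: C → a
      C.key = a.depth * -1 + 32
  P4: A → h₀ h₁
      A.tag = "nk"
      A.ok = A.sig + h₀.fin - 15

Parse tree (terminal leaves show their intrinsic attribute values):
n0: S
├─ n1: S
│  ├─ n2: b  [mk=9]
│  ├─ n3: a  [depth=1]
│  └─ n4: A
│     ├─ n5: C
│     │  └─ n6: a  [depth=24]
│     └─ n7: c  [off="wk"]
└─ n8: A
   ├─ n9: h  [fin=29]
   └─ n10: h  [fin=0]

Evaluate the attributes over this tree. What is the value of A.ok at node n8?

1. n2.mk = 9  [terminal]
2. n3.depth = 1  [terminal]
3. n4.off = -4  [a.depth * -1 - 3]
4. n4.sig = 14  [b.mk + a.depth + 4]
5. n5.val = "kx"  ["kx"]
6. n5.tag = "wx"  ["wx"]
7. n6.depth = 24  [terminal]
8. n5.key = 8  [a.depth * -1 + 32]
9. n7.off = "wk"  [terminal]
10. n4.tag = "pk"  ["pk"]
11. n4.ok = 25  [C.key + 17]
12. n1.tag = 20  [a.depth + b.mk + 10]
13. n1.fin = 23  [a.depth + 22]
14. n1.live = 26  [26]
15. n8.off = -7  [S₁.tag * 2 - 47]
16. n8.sig = 12  [S₁.tag - 8]
17. n9.fin = 29  [terminal]
18. n10.fin = 0  [terminal]
19. n8.tag = "nk"  ["nk"]
20. n8.ok = 26  [A.sig + h₀.fin - 15]
21. n0.tag = 30  [len(A.tag) + 28]
22. n0.fin = 28  [S₁.live + S₁.tag - 18]
23. n0.live = -4  [S₁.live * 2 - 56]

26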